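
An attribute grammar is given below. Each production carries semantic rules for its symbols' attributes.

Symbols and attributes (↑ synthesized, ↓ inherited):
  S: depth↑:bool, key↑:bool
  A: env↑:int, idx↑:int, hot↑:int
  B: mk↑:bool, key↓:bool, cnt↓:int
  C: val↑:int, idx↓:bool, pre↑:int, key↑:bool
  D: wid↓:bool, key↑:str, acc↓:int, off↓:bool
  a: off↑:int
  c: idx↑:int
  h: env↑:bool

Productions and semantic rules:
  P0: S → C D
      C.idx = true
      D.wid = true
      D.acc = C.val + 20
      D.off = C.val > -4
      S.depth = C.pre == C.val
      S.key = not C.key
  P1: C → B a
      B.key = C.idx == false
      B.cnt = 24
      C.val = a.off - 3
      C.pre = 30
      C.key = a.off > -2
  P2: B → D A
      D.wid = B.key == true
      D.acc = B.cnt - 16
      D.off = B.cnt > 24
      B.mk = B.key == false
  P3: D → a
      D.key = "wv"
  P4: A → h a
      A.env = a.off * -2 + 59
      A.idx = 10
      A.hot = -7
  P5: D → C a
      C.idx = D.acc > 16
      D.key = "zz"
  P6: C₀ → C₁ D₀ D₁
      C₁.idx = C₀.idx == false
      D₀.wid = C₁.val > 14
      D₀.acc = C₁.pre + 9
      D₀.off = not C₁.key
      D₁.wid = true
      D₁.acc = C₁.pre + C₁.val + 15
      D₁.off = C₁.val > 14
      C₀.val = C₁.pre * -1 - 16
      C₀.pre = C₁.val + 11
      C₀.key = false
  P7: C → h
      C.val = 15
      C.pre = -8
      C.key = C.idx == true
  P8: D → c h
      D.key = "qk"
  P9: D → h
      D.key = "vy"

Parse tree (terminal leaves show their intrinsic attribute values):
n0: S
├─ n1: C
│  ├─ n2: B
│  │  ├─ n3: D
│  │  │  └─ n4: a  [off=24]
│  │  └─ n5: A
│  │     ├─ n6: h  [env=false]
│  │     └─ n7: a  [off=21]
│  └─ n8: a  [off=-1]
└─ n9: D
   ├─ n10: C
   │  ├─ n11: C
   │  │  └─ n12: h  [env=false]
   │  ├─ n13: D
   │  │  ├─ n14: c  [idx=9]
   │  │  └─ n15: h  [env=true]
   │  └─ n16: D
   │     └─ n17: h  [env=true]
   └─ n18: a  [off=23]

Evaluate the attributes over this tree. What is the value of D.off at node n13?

false

1. n1.idx = true  [true]
2. n2.key = false  [C.idx == false]
3. n2.cnt = 24  [24]
4. n3.wid = false  [B.key == true]
5. n3.acc = 8  [B.cnt - 16]
6. n3.off = false  [B.cnt > 24]
7. n4.off = 24  [terminal]
8. n3.key = "wv"  ["wv"]
9. n6.env = false  [terminal]
10. n7.off = 21  [terminal]
11. n5.env = 17  [a.off * -2 + 59]
12. n5.idx = 10  [10]
13. n5.hot = -7  [-7]
14. n2.mk = true  [B.key == false]
15. n8.off = -1  [terminal]
16. n1.val = -4  [a.off - 3]
17. n1.pre = 30  [30]
18. n1.key = true  [a.off > -2]
19. n9.wid = true  [true]
20. n9.acc = 16  [C.val + 20]
21. n9.off = false  [C.val > -4]
22. n10.idx = false  [D.acc > 16]
23. n11.idx = true  [C₀.idx == false]
24. n12.env = false  [terminal]
25. n11.val = 15  [15]
26. n11.pre = -8  [-8]
27. n11.key = true  [C.idx == true]
28. n13.wid = true  [C₁.val > 14]
29. n13.acc = 1  [C₁.pre + 9]
30. n13.off = false  [not C₁.key]
31. n14.idx = 9  [terminal]
32. n15.env = true  [terminal]
33. n13.key = "qk"  ["qk"]
34. n16.wid = true  [true]
35. n16.acc = 22  [C₁.pre + C₁.val + 15]
36. n16.off = true  [C₁.val > 14]
37. n17.env = true  [terminal]
38. n16.key = "vy"  ["vy"]
39. n10.val = -8  [C₁.pre * -1 - 16]
40. n10.pre = 26  [C₁.val + 11]
41. n10.key = false  [false]
42. n18.off = 23  [terminal]
43. n9.key = "zz"  ["zz"]
44. n0.depth = false  [C.pre == C.val]
45. n0.key = false  [not C.key]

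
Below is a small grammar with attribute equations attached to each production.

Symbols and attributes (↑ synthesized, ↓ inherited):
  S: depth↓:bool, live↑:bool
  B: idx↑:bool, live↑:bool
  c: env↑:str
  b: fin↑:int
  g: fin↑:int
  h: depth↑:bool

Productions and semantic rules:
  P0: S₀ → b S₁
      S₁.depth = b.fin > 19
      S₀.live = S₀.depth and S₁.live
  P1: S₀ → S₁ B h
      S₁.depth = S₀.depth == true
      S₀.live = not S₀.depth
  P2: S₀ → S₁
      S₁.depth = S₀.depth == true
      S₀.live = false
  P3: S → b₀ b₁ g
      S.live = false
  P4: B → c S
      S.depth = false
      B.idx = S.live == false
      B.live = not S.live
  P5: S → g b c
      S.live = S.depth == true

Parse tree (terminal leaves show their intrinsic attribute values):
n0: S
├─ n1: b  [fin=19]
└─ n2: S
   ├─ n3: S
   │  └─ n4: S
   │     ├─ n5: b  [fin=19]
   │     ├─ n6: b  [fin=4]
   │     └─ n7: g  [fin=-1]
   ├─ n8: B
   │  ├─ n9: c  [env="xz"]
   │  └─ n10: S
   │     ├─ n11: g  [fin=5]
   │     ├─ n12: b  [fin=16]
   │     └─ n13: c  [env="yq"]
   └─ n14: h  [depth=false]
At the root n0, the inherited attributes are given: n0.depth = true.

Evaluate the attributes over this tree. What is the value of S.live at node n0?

1. n0.depth = true  [given at root]
2. n1.fin = 19  [terminal]
3. n2.depth = false  [b.fin > 19]
4. n3.depth = false  [S₀.depth == true]
5. n4.depth = false  [S₀.depth == true]
6. n5.fin = 19  [terminal]
7. n6.fin = 4  [terminal]
8. n7.fin = -1  [terminal]
9. n4.live = false  [false]
10. n3.live = false  [false]
11. n9.env = "xz"  [terminal]
12. n10.depth = false  [false]
13. n11.fin = 5  [terminal]
14. n12.fin = 16  [terminal]
15. n13.env = "yq"  [terminal]
16. n10.live = false  [S.depth == true]
17. n8.idx = true  [S.live == false]
18. n8.live = true  [not S.live]
19. n14.depth = false  [terminal]
20. n2.live = true  [not S₀.depth]
21. n0.live = true  [S₀.depth and S₁.live]

true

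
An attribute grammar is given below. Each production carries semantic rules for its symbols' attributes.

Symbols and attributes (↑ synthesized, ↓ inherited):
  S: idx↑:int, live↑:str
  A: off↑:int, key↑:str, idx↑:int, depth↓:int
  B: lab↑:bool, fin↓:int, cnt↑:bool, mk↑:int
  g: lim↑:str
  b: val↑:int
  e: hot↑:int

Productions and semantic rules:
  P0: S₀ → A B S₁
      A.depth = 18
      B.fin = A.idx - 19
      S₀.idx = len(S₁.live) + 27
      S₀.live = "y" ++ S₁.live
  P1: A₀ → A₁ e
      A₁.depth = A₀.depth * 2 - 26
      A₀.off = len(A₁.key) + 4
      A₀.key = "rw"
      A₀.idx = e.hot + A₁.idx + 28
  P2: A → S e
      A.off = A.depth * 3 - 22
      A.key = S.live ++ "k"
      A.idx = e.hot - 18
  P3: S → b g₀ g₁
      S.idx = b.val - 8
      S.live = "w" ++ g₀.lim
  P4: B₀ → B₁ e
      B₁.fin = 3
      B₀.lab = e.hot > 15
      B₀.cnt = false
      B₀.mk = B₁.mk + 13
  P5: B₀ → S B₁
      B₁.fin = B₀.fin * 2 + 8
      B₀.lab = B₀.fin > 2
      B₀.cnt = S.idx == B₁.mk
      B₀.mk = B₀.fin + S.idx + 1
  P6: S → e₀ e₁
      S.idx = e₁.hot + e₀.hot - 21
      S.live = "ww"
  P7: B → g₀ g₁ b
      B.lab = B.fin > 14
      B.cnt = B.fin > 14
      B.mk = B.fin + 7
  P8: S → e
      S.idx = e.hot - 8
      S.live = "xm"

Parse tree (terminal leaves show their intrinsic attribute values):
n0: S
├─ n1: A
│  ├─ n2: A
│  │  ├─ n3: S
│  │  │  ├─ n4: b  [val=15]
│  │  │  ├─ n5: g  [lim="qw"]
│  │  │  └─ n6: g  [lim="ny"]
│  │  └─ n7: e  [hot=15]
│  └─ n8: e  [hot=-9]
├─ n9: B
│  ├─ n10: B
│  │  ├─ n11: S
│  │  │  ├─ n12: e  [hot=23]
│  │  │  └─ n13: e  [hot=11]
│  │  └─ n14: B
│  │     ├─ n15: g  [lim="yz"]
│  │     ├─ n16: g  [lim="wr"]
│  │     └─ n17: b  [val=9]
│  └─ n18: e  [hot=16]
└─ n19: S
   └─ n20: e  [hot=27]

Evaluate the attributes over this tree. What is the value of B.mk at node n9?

1. n1.depth = 18  [18]
2. n2.depth = 10  [A₀.depth * 2 - 26]
3. n4.val = 15  [terminal]
4. n5.lim = "qw"  [terminal]
5. n6.lim = "ny"  [terminal]
6. n3.idx = 7  [b.val - 8]
7. n3.live = "wqw"  ["w" ++ g₀.lim]
8. n7.hot = 15  [terminal]
9. n2.off = 8  [A.depth * 3 - 22]
10. n2.key = "wqwk"  [S.live ++ "k"]
11. n2.idx = -3  [e.hot - 18]
12. n8.hot = -9  [terminal]
13. n1.off = 8  [len(A₁.key) + 4]
14. n1.key = "rw"  ["rw"]
15. n1.idx = 16  [e.hot + A₁.idx + 28]
16. n9.fin = -3  [A.idx - 19]
17. n10.fin = 3  [3]
18. n12.hot = 23  [terminal]
19. n13.hot = 11  [terminal]
20. n11.idx = 13  [e₁.hot + e₀.hot - 21]
21. n11.live = "ww"  ["ww"]
22. n14.fin = 14  [B₀.fin * 2 + 8]
23. n15.lim = "yz"  [terminal]
24. n16.lim = "wr"  [terminal]
25. n17.val = 9  [terminal]
26. n14.lab = false  [B.fin > 14]
27. n14.cnt = false  [B.fin > 14]
28. n14.mk = 21  [B.fin + 7]
29. n10.lab = true  [B₀.fin > 2]
30. n10.cnt = false  [S.idx == B₁.mk]
31. n10.mk = 17  [B₀.fin + S.idx + 1]
32. n18.hot = 16  [terminal]
33. n9.lab = true  [e.hot > 15]
34. n9.cnt = false  [false]
35. n9.mk = 30  [B₁.mk + 13]
36. n20.hot = 27  [terminal]
37. n19.idx = 19  [e.hot - 8]
38. n19.live = "xm"  ["xm"]
39. n0.idx = 29  [len(S₁.live) + 27]
40. n0.live = "yxm"  ["y" ++ S₁.live]

30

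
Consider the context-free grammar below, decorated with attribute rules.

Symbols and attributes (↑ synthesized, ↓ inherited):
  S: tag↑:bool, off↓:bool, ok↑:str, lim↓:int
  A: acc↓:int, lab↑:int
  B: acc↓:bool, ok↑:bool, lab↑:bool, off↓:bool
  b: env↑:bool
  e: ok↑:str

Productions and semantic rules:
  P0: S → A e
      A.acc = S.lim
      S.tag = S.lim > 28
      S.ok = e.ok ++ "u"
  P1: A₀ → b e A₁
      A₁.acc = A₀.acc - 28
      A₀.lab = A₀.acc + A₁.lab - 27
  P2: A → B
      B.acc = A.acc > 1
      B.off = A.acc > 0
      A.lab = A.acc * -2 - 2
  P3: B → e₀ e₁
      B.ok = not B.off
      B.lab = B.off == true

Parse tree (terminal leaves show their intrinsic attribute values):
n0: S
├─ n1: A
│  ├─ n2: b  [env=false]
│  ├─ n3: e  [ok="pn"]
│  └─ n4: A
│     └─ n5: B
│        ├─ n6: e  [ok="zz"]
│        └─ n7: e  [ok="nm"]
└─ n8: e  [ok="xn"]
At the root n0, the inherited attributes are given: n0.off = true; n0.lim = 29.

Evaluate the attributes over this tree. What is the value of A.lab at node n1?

-2

1. n0.off = true  [given at root]
2. n0.lim = 29  [given at root]
3. n1.acc = 29  [S.lim]
4. n2.env = false  [terminal]
5. n3.ok = "pn"  [terminal]
6. n4.acc = 1  [A₀.acc - 28]
7. n5.acc = false  [A.acc > 1]
8. n5.off = true  [A.acc > 0]
9. n6.ok = "zz"  [terminal]
10. n7.ok = "nm"  [terminal]
11. n5.ok = false  [not B.off]
12. n5.lab = true  [B.off == true]
13. n4.lab = -4  [A.acc * -2 - 2]
14. n1.lab = -2  [A₀.acc + A₁.lab - 27]
15. n8.ok = "xn"  [terminal]
16. n0.tag = true  [S.lim > 28]
17. n0.ok = "xnu"  [e.ok ++ "u"]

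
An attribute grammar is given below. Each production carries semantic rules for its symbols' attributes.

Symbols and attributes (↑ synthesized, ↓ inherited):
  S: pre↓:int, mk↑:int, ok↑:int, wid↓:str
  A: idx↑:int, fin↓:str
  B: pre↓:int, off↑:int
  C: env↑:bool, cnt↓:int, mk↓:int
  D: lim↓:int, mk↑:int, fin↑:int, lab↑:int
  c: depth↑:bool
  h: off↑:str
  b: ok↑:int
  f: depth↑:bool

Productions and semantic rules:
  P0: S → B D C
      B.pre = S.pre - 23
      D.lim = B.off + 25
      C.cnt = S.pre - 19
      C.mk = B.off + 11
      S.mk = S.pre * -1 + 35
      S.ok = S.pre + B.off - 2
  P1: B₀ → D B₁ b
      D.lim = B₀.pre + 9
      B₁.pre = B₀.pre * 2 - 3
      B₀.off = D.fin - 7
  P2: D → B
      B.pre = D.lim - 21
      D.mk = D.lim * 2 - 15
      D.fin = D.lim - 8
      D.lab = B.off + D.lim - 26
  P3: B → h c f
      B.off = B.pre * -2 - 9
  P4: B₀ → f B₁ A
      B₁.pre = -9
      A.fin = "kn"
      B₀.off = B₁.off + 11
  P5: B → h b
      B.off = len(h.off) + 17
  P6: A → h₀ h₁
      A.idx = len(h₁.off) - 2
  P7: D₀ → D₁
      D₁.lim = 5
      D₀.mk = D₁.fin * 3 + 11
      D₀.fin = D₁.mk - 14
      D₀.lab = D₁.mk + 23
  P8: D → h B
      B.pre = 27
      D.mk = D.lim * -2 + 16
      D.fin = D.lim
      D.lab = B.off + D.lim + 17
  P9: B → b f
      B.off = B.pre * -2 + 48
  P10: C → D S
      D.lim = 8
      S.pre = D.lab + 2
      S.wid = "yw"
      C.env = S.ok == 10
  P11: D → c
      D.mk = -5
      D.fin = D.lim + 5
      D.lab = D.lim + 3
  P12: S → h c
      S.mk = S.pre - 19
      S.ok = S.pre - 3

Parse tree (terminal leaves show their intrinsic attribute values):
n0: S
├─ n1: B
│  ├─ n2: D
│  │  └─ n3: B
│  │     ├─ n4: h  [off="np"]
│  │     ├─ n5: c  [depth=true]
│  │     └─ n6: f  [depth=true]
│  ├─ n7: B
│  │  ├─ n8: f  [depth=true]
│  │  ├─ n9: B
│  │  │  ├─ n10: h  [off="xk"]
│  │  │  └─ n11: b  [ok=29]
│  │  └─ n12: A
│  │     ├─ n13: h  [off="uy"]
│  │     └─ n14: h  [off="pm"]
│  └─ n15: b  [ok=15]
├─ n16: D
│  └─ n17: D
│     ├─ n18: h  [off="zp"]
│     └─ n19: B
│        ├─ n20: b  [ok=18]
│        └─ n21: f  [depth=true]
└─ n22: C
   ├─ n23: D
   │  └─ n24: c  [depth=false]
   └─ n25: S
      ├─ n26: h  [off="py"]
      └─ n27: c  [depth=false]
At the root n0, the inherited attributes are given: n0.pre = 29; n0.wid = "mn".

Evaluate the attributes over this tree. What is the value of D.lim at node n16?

1. n0.pre = 29  [given at root]
2. n0.wid = "mn"  [given at root]
3. n1.pre = 6  [S.pre - 23]
4. n2.lim = 15  [B₀.pre + 9]
5. n3.pre = -6  [D.lim - 21]
6. n4.off = "np"  [terminal]
7. n5.depth = true  [terminal]
8. n6.depth = true  [terminal]
9. n3.off = 3  [B.pre * -2 - 9]
10. n2.mk = 15  [D.lim * 2 - 15]
11. n2.fin = 7  [D.lim - 8]
12. n2.lab = -8  [B.off + D.lim - 26]
13. n7.pre = 9  [B₀.pre * 2 - 3]
14. n8.depth = true  [terminal]
15. n9.pre = -9  [-9]
16. n10.off = "xk"  [terminal]
17. n11.ok = 29  [terminal]
18. n9.off = 19  [len(h.off) + 17]
19. n12.fin = "kn"  ["kn"]
20. n13.off = "uy"  [terminal]
21. n14.off = "pm"  [terminal]
22. n12.idx = 0  [len(h₁.off) - 2]
23. n7.off = 30  [B₁.off + 11]
24. n15.ok = 15  [terminal]
25. n1.off = 0  [D.fin - 7]
26. n16.lim = 25  [B.off + 25]
27. n17.lim = 5  [5]
28. n18.off = "zp"  [terminal]
29. n19.pre = 27  [27]
30. n20.ok = 18  [terminal]
31. n21.depth = true  [terminal]
32. n19.off = -6  [B.pre * -2 + 48]
33. n17.mk = 6  [D.lim * -2 + 16]
34. n17.fin = 5  [D.lim]
35. n17.lab = 16  [B.off + D.lim + 17]
36. n16.mk = 26  [D₁.fin * 3 + 11]
37. n16.fin = -8  [D₁.mk - 14]
38. n16.lab = 29  [D₁.mk + 23]
39. n22.cnt = 10  [S.pre - 19]
40. n22.mk = 11  [B.off + 11]
41. n23.lim = 8  [8]
42. n24.depth = false  [terminal]
43. n23.mk = -5  [-5]
44. n23.fin = 13  [D.lim + 5]
45. n23.lab = 11  [D.lim + 3]
46. n25.pre = 13  [D.lab + 2]
47. n25.wid = "yw"  ["yw"]
48. n26.off = "py"  [terminal]
49. n27.depth = false  [terminal]
50. n25.mk = -6  [S.pre - 19]
51. n25.ok = 10  [S.pre - 3]
52. n22.env = true  [S.ok == 10]
53. n0.mk = 6  [S.pre * -1 + 35]
54. n0.ok = 27  [S.pre + B.off - 2]

25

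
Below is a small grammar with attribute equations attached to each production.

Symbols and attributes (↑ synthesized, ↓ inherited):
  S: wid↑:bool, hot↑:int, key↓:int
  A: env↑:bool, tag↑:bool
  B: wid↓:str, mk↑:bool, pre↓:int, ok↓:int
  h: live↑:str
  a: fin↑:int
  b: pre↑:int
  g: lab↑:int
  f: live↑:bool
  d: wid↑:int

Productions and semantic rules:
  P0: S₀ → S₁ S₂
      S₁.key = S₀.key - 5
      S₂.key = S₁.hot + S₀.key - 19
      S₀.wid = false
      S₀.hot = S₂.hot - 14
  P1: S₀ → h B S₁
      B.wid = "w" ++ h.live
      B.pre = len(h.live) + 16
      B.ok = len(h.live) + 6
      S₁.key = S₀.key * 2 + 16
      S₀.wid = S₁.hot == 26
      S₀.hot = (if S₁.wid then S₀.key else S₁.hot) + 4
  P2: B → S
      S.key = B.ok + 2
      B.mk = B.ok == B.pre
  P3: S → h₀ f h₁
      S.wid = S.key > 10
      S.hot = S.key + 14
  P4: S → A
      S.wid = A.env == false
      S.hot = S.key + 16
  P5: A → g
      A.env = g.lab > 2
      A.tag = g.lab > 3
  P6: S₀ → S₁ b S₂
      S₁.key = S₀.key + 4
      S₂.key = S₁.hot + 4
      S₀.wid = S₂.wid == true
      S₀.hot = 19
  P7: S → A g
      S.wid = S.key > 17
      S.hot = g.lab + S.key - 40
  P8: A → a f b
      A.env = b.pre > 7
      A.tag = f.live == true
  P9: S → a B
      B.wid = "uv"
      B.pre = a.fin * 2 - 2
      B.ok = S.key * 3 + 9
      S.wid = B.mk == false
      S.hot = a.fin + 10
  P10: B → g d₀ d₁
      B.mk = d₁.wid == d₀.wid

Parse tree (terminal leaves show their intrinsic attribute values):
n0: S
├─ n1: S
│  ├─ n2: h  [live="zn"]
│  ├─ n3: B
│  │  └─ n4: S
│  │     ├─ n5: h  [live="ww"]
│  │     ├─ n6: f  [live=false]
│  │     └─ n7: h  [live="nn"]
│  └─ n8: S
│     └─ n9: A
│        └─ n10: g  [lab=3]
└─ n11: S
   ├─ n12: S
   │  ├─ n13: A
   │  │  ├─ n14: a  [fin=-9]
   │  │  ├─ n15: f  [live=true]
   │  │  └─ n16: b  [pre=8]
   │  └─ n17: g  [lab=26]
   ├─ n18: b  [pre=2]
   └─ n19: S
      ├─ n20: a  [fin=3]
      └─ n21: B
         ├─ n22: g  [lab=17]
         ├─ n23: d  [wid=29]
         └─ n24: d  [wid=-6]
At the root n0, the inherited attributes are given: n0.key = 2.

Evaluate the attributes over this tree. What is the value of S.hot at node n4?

24

1. n0.key = 2  [given at root]
2. n1.key = -3  [S₀.key - 5]
3. n2.live = "zn"  [terminal]
4. n3.wid = "wzn"  ["w" ++ h.live]
5. n3.pre = 18  [len(h.live) + 16]
6. n3.ok = 8  [len(h.live) + 6]
7. n4.key = 10  [B.ok + 2]
8. n5.live = "ww"  [terminal]
9. n6.live = false  [terminal]
10. n7.live = "nn"  [terminal]
11. n4.wid = false  [S.key > 10]
12. n4.hot = 24  [S.key + 14]
13. n3.mk = false  [B.ok == B.pre]
14. n8.key = 10  [S₀.key * 2 + 16]
15. n10.lab = 3  [terminal]
16. n9.env = true  [g.lab > 2]
17. n9.tag = false  [g.lab > 3]
18. n8.wid = false  [A.env == false]
19. n8.hot = 26  [S.key + 16]
20. n1.wid = true  [S₁.hot == 26]
21. n1.hot = 30  [(if S₁.wid then S₀.key else S₁.hot) + 4]
22. n11.key = 13  [S₁.hot + S₀.key - 19]
23. n12.key = 17  [S₀.key + 4]
24. n14.fin = -9  [terminal]
25. n15.live = true  [terminal]
26. n16.pre = 8  [terminal]
27. n13.env = true  [b.pre > 7]
28. n13.tag = true  [f.live == true]
29. n17.lab = 26  [terminal]
30. n12.wid = false  [S.key > 17]
31. n12.hot = 3  [g.lab + S.key - 40]
32. n18.pre = 2  [terminal]
33. n19.key = 7  [S₁.hot + 4]
34. n20.fin = 3  [terminal]
35. n21.wid = "uv"  ["uv"]
36. n21.pre = 4  [a.fin * 2 - 2]
37. n21.ok = 30  [S.key * 3 + 9]
38. n22.lab = 17  [terminal]
39. n23.wid = 29  [terminal]
40. n24.wid = -6  [terminal]
41. n21.mk = false  [d₁.wid == d₀.wid]
42. n19.wid = true  [B.mk == false]
43. n19.hot = 13  [a.fin + 10]
44. n11.wid = true  [S₂.wid == true]
45. n11.hot = 19  [19]
46. n0.wid = false  [false]
47. n0.hot = 5  [S₂.hot - 14]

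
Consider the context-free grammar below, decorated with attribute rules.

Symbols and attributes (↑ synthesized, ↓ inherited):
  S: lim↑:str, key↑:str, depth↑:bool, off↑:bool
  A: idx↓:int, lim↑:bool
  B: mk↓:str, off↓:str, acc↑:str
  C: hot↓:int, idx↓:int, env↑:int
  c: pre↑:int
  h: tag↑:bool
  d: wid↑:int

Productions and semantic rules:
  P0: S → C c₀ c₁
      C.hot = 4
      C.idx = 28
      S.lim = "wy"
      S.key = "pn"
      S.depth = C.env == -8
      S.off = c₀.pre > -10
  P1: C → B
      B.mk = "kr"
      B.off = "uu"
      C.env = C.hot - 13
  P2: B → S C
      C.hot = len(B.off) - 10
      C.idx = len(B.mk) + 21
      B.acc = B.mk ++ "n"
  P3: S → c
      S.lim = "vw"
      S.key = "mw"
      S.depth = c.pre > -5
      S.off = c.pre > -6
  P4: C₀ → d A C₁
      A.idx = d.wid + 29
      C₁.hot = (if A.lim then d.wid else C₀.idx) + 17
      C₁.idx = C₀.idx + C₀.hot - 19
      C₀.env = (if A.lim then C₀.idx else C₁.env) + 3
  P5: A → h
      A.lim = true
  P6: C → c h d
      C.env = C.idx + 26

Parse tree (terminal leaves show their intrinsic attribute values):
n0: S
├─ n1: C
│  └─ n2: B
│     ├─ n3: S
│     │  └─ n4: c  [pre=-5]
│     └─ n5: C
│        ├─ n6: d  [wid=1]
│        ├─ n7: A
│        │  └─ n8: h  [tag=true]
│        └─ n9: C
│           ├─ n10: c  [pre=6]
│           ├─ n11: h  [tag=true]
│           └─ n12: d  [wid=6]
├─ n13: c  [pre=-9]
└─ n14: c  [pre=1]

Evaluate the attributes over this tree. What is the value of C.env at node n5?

1. n1.hot = 4  [4]
2. n1.idx = 28  [28]
3. n2.mk = "kr"  ["kr"]
4. n2.off = "uu"  ["uu"]
5. n4.pre = -5  [terminal]
6. n3.lim = "vw"  ["vw"]
7. n3.key = "mw"  ["mw"]
8. n3.depth = false  [c.pre > -5]
9. n3.off = true  [c.pre > -6]
10. n5.hot = -8  [len(B.off) - 10]
11. n5.idx = 23  [len(B.mk) + 21]
12. n6.wid = 1  [terminal]
13. n7.idx = 30  [d.wid + 29]
14. n8.tag = true  [terminal]
15. n7.lim = true  [true]
16. n9.hot = 18  [(if A.lim then d.wid else C₀.idx) + 17]
17. n9.idx = -4  [C₀.idx + C₀.hot - 19]
18. n10.pre = 6  [terminal]
19. n11.tag = true  [terminal]
20. n12.wid = 6  [terminal]
21. n9.env = 22  [C.idx + 26]
22. n5.env = 26  [(if A.lim then C₀.idx else C₁.env) + 3]
23. n2.acc = "krn"  [B.mk ++ "n"]
24. n1.env = -9  [C.hot - 13]
25. n13.pre = -9  [terminal]
26. n14.pre = 1  [terminal]
27. n0.lim = "wy"  ["wy"]
28. n0.key = "pn"  ["pn"]
29. n0.depth = false  [C.env == -8]
30. n0.off = true  [c₀.pre > -10]

26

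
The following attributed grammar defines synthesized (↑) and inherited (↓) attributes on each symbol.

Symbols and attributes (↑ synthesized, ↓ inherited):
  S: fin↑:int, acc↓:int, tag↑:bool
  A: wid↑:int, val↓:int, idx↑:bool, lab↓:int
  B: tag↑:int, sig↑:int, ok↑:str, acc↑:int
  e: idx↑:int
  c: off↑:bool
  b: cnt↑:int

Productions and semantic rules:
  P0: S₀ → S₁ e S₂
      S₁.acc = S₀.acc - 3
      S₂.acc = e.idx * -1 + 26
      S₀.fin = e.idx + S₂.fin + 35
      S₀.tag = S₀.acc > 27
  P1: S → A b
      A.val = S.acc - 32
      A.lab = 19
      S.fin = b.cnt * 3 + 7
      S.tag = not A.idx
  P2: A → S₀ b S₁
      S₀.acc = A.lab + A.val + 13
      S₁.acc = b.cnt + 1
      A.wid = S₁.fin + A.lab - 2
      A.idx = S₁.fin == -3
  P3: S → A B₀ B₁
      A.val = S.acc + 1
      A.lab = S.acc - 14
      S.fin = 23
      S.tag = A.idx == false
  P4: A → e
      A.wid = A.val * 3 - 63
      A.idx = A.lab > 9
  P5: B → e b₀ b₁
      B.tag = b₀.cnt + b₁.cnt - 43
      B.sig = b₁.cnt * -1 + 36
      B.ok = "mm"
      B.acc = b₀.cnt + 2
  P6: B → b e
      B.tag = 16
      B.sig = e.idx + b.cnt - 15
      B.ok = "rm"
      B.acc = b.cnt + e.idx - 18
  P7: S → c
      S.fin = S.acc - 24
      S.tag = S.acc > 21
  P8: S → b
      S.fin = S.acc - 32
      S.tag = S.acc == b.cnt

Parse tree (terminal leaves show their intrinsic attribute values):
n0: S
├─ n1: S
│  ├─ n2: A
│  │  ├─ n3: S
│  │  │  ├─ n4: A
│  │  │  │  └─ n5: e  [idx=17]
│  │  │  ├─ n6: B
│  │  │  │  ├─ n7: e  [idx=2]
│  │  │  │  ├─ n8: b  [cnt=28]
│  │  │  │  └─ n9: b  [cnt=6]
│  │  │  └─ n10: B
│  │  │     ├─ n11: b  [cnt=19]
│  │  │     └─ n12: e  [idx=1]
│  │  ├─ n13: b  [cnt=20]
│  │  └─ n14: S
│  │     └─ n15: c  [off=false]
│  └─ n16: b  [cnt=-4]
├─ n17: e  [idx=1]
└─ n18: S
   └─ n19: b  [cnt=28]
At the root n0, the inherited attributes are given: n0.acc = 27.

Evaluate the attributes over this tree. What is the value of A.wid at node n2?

14

1. n0.acc = 27  [given at root]
2. n1.acc = 24  [S₀.acc - 3]
3. n2.val = -8  [S.acc - 32]
4. n2.lab = 19  [19]
5. n3.acc = 24  [A.lab + A.val + 13]
6. n4.val = 25  [S.acc + 1]
7. n4.lab = 10  [S.acc - 14]
8. n5.idx = 17  [terminal]
9. n4.wid = 12  [A.val * 3 - 63]
10. n4.idx = true  [A.lab > 9]
11. n7.idx = 2  [terminal]
12. n8.cnt = 28  [terminal]
13. n9.cnt = 6  [terminal]
14. n6.tag = -9  [b₀.cnt + b₁.cnt - 43]
15. n6.sig = 30  [b₁.cnt * -1 + 36]
16. n6.ok = "mm"  ["mm"]
17. n6.acc = 30  [b₀.cnt + 2]
18. n11.cnt = 19  [terminal]
19. n12.idx = 1  [terminal]
20. n10.tag = 16  [16]
21. n10.sig = 5  [e.idx + b.cnt - 15]
22. n10.ok = "rm"  ["rm"]
23. n10.acc = 2  [b.cnt + e.idx - 18]
24. n3.fin = 23  [23]
25. n3.tag = false  [A.idx == false]
26. n13.cnt = 20  [terminal]
27. n14.acc = 21  [b.cnt + 1]
28. n15.off = false  [terminal]
29. n14.fin = -3  [S.acc - 24]
30. n14.tag = false  [S.acc > 21]
31. n2.wid = 14  [S₁.fin + A.lab - 2]
32. n2.idx = true  [S₁.fin == -3]
33. n16.cnt = -4  [terminal]
34. n1.fin = -5  [b.cnt * 3 + 7]
35. n1.tag = false  [not A.idx]
36. n17.idx = 1  [terminal]
37. n18.acc = 25  [e.idx * -1 + 26]
38. n19.cnt = 28  [terminal]
39. n18.fin = -7  [S.acc - 32]
40. n18.tag = false  [S.acc == b.cnt]
41. n0.fin = 29  [e.idx + S₂.fin + 35]
42. n0.tag = false  [S₀.acc > 27]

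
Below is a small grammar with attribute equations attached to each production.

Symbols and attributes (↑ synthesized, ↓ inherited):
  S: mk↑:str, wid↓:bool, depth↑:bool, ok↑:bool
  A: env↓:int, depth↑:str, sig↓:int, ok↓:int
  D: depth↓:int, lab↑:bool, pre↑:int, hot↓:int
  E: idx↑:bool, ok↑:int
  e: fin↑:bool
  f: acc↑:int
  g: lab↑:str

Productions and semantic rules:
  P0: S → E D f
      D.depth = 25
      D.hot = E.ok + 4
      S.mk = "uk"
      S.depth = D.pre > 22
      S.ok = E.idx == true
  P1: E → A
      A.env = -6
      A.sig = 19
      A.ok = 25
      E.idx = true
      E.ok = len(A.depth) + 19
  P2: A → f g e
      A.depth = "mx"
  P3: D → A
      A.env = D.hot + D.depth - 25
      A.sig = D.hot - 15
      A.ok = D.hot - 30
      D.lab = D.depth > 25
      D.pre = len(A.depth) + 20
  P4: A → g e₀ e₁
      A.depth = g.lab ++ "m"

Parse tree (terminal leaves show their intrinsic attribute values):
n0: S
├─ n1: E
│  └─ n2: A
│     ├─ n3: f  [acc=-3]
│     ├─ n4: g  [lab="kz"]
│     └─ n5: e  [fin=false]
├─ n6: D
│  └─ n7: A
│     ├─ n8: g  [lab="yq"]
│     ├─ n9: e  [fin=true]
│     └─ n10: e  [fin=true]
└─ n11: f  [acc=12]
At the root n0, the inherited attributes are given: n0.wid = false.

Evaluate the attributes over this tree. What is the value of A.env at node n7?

25

1. n0.wid = false  [given at root]
2. n2.env = -6  [-6]
3. n2.sig = 19  [19]
4. n2.ok = 25  [25]
5. n3.acc = -3  [terminal]
6. n4.lab = "kz"  [terminal]
7. n5.fin = false  [terminal]
8. n2.depth = "mx"  ["mx"]
9. n1.idx = true  [true]
10. n1.ok = 21  [len(A.depth) + 19]
11. n6.depth = 25  [25]
12. n6.hot = 25  [E.ok + 4]
13. n7.env = 25  [D.hot + D.depth - 25]
14. n7.sig = 10  [D.hot - 15]
15. n7.ok = -5  [D.hot - 30]
16. n8.lab = "yq"  [terminal]
17. n9.fin = true  [terminal]
18. n10.fin = true  [terminal]
19. n7.depth = "yqm"  [g.lab ++ "m"]
20. n6.lab = false  [D.depth > 25]
21. n6.pre = 23  [len(A.depth) + 20]
22. n11.acc = 12  [terminal]
23. n0.mk = "uk"  ["uk"]
24. n0.depth = true  [D.pre > 22]
25. n0.ok = true  [E.idx == true]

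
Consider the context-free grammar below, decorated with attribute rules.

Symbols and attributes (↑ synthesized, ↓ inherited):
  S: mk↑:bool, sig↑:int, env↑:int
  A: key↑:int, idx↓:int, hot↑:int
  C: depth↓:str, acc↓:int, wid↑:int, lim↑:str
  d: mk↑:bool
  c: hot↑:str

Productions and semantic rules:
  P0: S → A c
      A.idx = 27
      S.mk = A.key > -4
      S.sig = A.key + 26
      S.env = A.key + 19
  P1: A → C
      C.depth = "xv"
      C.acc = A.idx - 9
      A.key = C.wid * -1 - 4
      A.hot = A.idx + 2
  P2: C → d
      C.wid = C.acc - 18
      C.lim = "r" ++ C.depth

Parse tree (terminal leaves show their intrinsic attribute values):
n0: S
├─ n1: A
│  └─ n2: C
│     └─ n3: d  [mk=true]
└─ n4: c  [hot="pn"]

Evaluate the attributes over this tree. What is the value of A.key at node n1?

1. n1.idx = 27  [27]
2. n2.depth = "xv"  ["xv"]
3. n2.acc = 18  [A.idx - 9]
4. n3.mk = true  [terminal]
5. n2.wid = 0  [C.acc - 18]
6. n2.lim = "rxv"  ["r" ++ C.depth]
7. n1.key = -4  [C.wid * -1 - 4]
8. n1.hot = 29  [A.idx + 2]
9. n4.hot = "pn"  [terminal]
10. n0.mk = false  [A.key > -4]
11. n0.sig = 22  [A.key + 26]
12. n0.env = 15  [A.key + 19]

-4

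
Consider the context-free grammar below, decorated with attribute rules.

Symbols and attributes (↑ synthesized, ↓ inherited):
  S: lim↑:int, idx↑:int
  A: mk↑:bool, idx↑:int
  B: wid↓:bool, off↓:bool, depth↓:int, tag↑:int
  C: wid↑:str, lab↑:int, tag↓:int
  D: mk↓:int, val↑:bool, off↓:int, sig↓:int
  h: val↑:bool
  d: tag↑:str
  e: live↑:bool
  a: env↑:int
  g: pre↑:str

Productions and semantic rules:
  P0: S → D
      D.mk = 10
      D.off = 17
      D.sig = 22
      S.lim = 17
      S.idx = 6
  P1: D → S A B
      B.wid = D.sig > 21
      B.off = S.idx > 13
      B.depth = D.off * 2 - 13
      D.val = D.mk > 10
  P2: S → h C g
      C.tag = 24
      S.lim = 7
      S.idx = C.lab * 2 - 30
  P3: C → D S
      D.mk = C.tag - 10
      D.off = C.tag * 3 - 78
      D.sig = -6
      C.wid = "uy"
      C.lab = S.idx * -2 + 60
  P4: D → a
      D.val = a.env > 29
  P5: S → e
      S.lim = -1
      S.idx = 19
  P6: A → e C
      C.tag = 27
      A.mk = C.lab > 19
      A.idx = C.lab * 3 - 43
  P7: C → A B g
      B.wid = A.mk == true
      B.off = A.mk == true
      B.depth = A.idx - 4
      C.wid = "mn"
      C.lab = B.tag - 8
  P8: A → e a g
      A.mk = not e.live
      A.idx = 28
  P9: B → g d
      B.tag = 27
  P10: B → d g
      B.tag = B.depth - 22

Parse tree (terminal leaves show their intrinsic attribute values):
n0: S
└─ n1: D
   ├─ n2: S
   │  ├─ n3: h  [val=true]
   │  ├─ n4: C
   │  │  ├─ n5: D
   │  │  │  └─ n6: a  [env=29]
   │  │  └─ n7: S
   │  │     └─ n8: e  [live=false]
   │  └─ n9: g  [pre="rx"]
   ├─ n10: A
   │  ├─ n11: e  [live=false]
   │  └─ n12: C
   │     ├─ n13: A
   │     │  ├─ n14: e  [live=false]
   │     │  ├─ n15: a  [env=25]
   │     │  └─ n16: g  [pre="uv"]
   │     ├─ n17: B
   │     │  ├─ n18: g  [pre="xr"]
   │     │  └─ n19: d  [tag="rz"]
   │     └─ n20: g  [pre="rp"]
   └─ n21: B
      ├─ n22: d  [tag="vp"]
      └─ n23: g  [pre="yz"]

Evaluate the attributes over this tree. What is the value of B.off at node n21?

true

1. n1.mk = 10  [10]
2. n1.off = 17  [17]
3. n1.sig = 22  [22]
4. n3.val = true  [terminal]
5. n4.tag = 24  [24]
6. n5.mk = 14  [C.tag - 10]
7. n5.off = -6  [C.tag * 3 - 78]
8. n5.sig = -6  [-6]
9. n6.env = 29  [terminal]
10. n5.val = false  [a.env > 29]
11. n8.live = false  [terminal]
12. n7.lim = -1  [-1]
13. n7.idx = 19  [19]
14. n4.wid = "uy"  ["uy"]
15. n4.lab = 22  [S.idx * -2 + 60]
16. n9.pre = "rx"  [terminal]
17. n2.lim = 7  [7]
18. n2.idx = 14  [C.lab * 2 - 30]
19. n11.live = false  [terminal]
20. n12.tag = 27  [27]
21. n14.live = false  [terminal]
22. n15.env = 25  [terminal]
23. n16.pre = "uv"  [terminal]
24. n13.mk = true  [not e.live]
25. n13.idx = 28  [28]
26. n17.wid = true  [A.mk == true]
27. n17.off = true  [A.mk == true]
28. n17.depth = 24  [A.idx - 4]
29. n18.pre = "xr"  [terminal]
30. n19.tag = "rz"  [terminal]
31. n17.tag = 27  [27]
32. n20.pre = "rp"  [terminal]
33. n12.wid = "mn"  ["mn"]
34. n12.lab = 19  [B.tag - 8]
35. n10.mk = false  [C.lab > 19]
36. n10.idx = 14  [C.lab * 3 - 43]
37. n21.wid = true  [D.sig > 21]
38. n21.off = true  [S.idx > 13]
39. n21.depth = 21  [D.off * 2 - 13]
40. n22.tag = "vp"  [terminal]
41. n23.pre = "yz"  [terminal]
42. n21.tag = -1  [B.depth - 22]
43. n1.val = false  [D.mk > 10]
44. n0.lim = 17  [17]
45. n0.idx = 6  [6]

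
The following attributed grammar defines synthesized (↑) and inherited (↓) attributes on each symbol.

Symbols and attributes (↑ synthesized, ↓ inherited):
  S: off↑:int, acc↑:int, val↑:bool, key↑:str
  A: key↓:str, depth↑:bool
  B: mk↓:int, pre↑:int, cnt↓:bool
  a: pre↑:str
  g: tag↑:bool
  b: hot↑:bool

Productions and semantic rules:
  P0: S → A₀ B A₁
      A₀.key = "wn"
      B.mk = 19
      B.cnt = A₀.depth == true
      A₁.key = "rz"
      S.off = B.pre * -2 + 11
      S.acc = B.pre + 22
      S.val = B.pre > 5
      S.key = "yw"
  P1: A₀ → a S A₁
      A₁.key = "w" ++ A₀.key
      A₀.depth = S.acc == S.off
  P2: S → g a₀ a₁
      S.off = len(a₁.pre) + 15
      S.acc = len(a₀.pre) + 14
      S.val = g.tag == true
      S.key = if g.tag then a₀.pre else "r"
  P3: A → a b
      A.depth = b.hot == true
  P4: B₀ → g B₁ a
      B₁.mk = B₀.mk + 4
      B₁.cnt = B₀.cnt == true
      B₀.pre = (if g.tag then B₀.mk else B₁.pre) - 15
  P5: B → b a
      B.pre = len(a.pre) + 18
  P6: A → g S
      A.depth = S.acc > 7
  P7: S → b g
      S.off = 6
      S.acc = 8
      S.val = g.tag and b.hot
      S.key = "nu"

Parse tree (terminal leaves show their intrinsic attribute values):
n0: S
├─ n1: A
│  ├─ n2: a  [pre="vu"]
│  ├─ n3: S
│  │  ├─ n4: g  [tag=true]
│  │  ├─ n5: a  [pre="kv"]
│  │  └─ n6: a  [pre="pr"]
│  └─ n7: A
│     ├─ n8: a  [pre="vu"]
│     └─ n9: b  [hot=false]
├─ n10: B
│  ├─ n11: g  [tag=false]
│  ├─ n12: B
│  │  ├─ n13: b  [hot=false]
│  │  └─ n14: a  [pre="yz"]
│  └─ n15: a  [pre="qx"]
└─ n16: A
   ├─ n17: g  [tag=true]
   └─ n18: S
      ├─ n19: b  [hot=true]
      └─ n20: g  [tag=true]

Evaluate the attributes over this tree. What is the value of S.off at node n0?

1. n1.key = "wn"  ["wn"]
2. n2.pre = "vu"  [terminal]
3. n4.tag = true  [terminal]
4. n5.pre = "kv"  [terminal]
5. n6.pre = "pr"  [terminal]
6. n3.off = 17  [len(a₁.pre) + 15]
7. n3.acc = 16  [len(a₀.pre) + 14]
8. n3.val = true  [g.tag == true]
9. n3.key = "kv"  [if g.tag then a₀.pre else "r"]
10. n7.key = "wwn"  ["w" ++ A₀.key]
11. n8.pre = "vu"  [terminal]
12. n9.hot = false  [terminal]
13. n7.depth = false  [b.hot == true]
14. n1.depth = false  [S.acc == S.off]
15. n10.mk = 19  [19]
16. n10.cnt = false  [A₀.depth == true]
17. n11.tag = false  [terminal]
18. n12.mk = 23  [B₀.mk + 4]
19. n12.cnt = false  [B₀.cnt == true]
20. n13.hot = false  [terminal]
21. n14.pre = "yz"  [terminal]
22. n12.pre = 20  [len(a.pre) + 18]
23. n15.pre = "qx"  [terminal]
24. n10.pre = 5  [(if g.tag then B₀.mk else B₁.pre) - 15]
25. n16.key = "rz"  ["rz"]
26. n17.tag = true  [terminal]
27. n19.hot = true  [terminal]
28. n20.tag = true  [terminal]
29. n18.off = 6  [6]
30. n18.acc = 8  [8]
31. n18.val = true  [g.tag and b.hot]
32. n18.key = "nu"  ["nu"]
33. n16.depth = true  [S.acc > 7]
34. n0.off = 1  [B.pre * -2 + 11]
35. n0.acc = 27  [B.pre + 22]
36. n0.val = false  [B.pre > 5]
37. n0.key = "yw"  ["yw"]

1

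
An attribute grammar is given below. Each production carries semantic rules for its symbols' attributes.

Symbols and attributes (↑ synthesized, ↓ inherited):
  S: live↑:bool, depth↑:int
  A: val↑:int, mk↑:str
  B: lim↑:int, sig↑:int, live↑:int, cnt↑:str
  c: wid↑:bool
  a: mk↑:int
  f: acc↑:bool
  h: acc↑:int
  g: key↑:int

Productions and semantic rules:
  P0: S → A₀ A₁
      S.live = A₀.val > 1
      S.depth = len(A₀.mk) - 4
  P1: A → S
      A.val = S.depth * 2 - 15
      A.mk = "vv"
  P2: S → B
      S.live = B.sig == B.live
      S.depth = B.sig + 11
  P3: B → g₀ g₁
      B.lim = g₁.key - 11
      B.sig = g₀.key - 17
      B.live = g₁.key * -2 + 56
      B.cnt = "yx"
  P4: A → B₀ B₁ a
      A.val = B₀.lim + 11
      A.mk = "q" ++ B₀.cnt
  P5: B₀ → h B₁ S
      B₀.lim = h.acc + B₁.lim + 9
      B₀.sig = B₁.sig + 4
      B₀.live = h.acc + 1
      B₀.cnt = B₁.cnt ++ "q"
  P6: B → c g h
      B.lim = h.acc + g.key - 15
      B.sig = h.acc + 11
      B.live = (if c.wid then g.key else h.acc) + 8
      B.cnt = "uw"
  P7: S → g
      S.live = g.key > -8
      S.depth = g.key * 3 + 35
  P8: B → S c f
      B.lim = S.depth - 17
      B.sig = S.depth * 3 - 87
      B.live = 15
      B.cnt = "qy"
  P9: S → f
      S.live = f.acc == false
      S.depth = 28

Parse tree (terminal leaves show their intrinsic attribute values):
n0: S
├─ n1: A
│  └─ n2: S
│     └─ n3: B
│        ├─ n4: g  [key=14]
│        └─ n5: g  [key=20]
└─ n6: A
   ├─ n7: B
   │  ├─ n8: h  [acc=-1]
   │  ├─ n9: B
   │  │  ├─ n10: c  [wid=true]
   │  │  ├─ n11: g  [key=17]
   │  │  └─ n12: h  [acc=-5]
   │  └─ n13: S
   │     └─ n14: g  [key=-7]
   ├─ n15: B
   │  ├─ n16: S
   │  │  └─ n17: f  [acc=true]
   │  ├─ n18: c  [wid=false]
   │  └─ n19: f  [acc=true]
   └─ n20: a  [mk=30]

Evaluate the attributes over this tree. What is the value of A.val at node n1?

1

1. n4.key = 14  [terminal]
2. n5.key = 20  [terminal]
3. n3.lim = 9  [g₁.key - 11]
4. n3.sig = -3  [g₀.key - 17]
5. n3.live = 16  [g₁.key * -2 + 56]
6. n3.cnt = "yx"  ["yx"]
7. n2.live = false  [B.sig == B.live]
8. n2.depth = 8  [B.sig + 11]
9. n1.val = 1  [S.depth * 2 - 15]
10. n1.mk = "vv"  ["vv"]
11. n8.acc = -1  [terminal]
12. n10.wid = true  [terminal]
13. n11.key = 17  [terminal]
14. n12.acc = -5  [terminal]
15. n9.lim = -3  [h.acc + g.key - 15]
16. n9.sig = 6  [h.acc + 11]
17. n9.live = 25  [(if c.wid then g.key else h.acc) + 8]
18. n9.cnt = "uw"  ["uw"]
19. n14.key = -7  [terminal]
20. n13.live = true  [g.key > -8]
21. n13.depth = 14  [g.key * 3 + 35]
22. n7.lim = 5  [h.acc + B₁.lim + 9]
23. n7.sig = 10  [B₁.sig + 4]
24. n7.live = 0  [h.acc + 1]
25. n7.cnt = "uwq"  [B₁.cnt ++ "q"]
26. n17.acc = true  [terminal]
27. n16.live = false  [f.acc == false]
28. n16.depth = 28  [28]
29. n18.wid = false  [terminal]
30. n19.acc = true  [terminal]
31. n15.lim = 11  [S.depth - 17]
32. n15.sig = -3  [S.depth * 3 - 87]
33. n15.live = 15  [15]
34. n15.cnt = "qy"  ["qy"]
35. n20.mk = 30  [terminal]
36. n6.val = 16  [B₀.lim + 11]
37. n6.mk = "quwq"  ["q" ++ B₀.cnt]
38. n0.live = false  [A₀.val > 1]
39. n0.depth = -2  [len(A₀.mk) - 4]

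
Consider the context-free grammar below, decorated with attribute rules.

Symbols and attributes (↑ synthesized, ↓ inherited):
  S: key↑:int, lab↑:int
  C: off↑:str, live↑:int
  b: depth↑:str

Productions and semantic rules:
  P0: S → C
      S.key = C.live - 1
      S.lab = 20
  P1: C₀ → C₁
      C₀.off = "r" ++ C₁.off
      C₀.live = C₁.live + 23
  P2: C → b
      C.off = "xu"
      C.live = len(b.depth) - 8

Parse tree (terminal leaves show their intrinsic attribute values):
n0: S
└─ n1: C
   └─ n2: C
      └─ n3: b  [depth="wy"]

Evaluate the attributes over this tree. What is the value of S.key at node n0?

16

1. n3.depth = "wy"  [terminal]
2. n2.off = "xu"  ["xu"]
3. n2.live = -6  [len(b.depth) - 8]
4. n1.off = "rxu"  ["r" ++ C₁.off]
5. n1.live = 17  [C₁.live + 23]
6. n0.key = 16  [C.live - 1]
7. n0.lab = 20  [20]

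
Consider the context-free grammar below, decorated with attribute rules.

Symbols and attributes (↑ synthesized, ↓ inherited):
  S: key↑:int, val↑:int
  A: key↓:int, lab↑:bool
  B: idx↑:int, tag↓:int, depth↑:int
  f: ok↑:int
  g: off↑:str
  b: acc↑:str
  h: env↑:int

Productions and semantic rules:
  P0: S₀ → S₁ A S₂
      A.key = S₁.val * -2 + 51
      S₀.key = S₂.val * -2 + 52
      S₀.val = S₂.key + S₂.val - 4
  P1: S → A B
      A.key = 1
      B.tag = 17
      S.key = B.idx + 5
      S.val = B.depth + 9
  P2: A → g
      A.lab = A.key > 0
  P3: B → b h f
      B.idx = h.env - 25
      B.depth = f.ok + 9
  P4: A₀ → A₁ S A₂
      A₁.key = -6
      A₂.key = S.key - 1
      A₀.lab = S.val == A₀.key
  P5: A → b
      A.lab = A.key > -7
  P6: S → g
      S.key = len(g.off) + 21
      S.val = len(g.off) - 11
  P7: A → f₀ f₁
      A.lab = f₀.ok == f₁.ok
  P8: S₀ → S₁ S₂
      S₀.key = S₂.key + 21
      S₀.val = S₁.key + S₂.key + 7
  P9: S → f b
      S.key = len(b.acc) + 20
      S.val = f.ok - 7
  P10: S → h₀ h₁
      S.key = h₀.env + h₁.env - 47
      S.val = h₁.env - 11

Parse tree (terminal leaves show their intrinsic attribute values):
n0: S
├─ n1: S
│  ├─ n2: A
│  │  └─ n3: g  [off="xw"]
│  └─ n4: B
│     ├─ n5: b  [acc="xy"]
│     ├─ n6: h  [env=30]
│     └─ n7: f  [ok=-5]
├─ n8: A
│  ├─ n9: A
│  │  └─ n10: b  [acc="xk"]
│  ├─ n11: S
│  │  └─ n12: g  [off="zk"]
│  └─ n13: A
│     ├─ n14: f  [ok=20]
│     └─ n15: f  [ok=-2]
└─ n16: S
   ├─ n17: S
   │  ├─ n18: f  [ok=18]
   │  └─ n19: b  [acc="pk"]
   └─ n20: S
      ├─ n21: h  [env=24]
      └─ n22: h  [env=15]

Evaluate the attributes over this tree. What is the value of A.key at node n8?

1. n2.key = 1  [1]
2. n3.off = "xw"  [terminal]
3. n2.lab = true  [A.key > 0]
4. n4.tag = 17  [17]
5. n5.acc = "xy"  [terminal]
6. n6.env = 30  [terminal]
7. n7.ok = -5  [terminal]
8. n4.idx = 5  [h.env - 25]
9. n4.depth = 4  [f.ok + 9]
10. n1.key = 10  [B.idx + 5]
11. n1.val = 13  [B.depth + 9]
12. n8.key = 25  [S₁.val * -2 + 51]
13. n9.key = -6  [-6]
14. n10.acc = "xk"  [terminal]
15. n9.lab = true  [A.key > -7]
16. n12.off = "zk"  [terminal]
17. n11.key = 23  [len(g.off) + 21]
18. n11.val = -9  [len(g.off) - 11]
19. n13.key = 22  [S.key - 1]
20. n14.ok = 20  [terminal]
21. n15.ok = -2  [terminal]
22. n13.lab = false  [f₀.ok == f₁.ok]
23. n8.lab = false  [S.val == A₀.key]
24. n18.ok = 18  [terminal]
25. n19.acc = "pk"  [terminal]
26. n17.key = 22  [len(b.acc) + 20]
27. n17.val = 11  [f.ok - 7]
28. n21.env = 24  [terminal]
29. n22.env = 15  [terminal]
30. n20.key = -8  [h₀.env + h₁.env - 47]
31. n20.val = 4  [h₁.env - 11]
32. n16.key = 13  [S₂.key + 21]
33. n16.val = 21  [S₁.key + S₂.key + 7]
34. n0.key = 10  [S₂.val * -2 + 52]
35. n0.val = 30  [S₂.key + S₂.val - 4]

25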